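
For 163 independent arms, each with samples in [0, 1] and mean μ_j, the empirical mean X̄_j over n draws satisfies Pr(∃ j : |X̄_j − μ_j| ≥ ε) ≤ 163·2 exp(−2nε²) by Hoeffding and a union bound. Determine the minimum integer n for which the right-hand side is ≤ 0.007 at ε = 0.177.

Need 2·163·exp(−2nε²) ≤ 0.007, i.e. exp(−2nε²) ≤ 0.007/326.
So 2nε² ≥ ln(326/0.007) = 10.748743.
Hence n ≥ 10.748743/(2·0.177²) = 171.546.
The smallest integer n is 172.

172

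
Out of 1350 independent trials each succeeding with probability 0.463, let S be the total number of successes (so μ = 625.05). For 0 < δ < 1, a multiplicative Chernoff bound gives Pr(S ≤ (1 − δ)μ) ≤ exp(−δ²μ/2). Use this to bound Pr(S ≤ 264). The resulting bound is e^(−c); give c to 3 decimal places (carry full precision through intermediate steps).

104.277

Write 264 = (1 − δ)μ, so δ = 1 − 264/625.05 = 0.5776338…
Then the exponent is δ²μ/2 = (μ − 264)²/(2μ) = 104.277340.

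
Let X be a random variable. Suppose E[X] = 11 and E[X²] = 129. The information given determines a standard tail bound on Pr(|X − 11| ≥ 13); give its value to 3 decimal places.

The first two moments determine the variance, so Chebyshev's inequality is the sharpest standard bound available.
Var(X) = E[X²] − (E[X])² = 129 − 121 = 8.
Chebyshev's inequality: Pr(|X − μ| ≥ t) ≤ Var(X)/t² = 8/169 = 0.0473.

0.047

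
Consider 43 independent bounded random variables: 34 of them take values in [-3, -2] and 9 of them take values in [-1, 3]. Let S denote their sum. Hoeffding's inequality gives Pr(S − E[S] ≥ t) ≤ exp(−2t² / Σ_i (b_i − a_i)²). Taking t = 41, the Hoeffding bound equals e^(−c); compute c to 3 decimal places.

18.888

Σ(b_i − a_i)² = 34·1² + 9·4² = 178.
c = 2t² / 178 = 2·41² / 178 = 18.8876.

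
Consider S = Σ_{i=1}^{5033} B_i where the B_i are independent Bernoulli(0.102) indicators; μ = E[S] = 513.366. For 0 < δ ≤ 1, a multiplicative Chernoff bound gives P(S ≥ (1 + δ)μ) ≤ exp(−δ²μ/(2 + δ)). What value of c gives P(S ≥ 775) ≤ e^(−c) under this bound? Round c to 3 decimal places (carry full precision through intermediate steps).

53.131

Write 775 = (1 + δ)μ, so δ = 775/513.366 − 1 = 0.5096442…
Then the exponent is δ²μ/(2 + δ) = (775 − μ)² / (μ·(2 + δ)) = 53.131137.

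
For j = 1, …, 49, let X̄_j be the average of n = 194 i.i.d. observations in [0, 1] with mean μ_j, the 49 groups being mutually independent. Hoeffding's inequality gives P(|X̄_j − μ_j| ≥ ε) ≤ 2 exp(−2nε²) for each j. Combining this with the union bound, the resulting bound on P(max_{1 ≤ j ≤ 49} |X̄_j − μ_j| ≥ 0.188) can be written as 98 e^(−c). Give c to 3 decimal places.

Union bound over the 49 events: P(max_{1 ≤ j ≤ 49} |X̄_j − μ_j| ≥ 0.188) ≤ 49·2·exp(−2nε²) = 98 exp(−2·194·0.188²).
So c = 2·194·0.188² = 13.7135.

13.713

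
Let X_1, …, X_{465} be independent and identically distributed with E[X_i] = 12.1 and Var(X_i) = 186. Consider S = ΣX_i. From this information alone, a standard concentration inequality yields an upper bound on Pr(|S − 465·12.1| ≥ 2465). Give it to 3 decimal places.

With mean and variance of each term known, Chebyshev's inequality bounds the deviation of the sum (or sample mean).
Var(S) = n·Var(X_i) = 465·186 = 86490.
Chebyshev: Pr(|S − 465·12.1| ≥ 2465) ≤ Var(S)/2465² = 86490/6076225 = 0.0142.

0.014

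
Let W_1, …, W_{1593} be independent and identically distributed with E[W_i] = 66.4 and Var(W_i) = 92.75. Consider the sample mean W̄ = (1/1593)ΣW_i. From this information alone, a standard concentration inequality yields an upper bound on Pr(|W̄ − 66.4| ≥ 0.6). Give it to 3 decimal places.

With mean and variance of each term known, Chebyshev's inequality bounds the deviation of the sum (or sample mean).
Var(W̄) = Var(W_i)/n = 92.75/1593 = 0.058223.
Chebyshev: Pr(|W̄ − 66.4| ≥ 0.6) ≤ Var(W̄)/(0.6)² = 92.75/(1593·0.6²) = 0.1617.

0.162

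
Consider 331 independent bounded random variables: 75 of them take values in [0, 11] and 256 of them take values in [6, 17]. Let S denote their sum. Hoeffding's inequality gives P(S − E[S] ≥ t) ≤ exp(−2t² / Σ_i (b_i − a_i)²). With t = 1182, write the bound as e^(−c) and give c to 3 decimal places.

69.767

Σ(b_i − a_i)² = 75·11² + 256·11² = 40051.
c = 2t² / 40051 = 2·1182² / 40051 = 69.7672.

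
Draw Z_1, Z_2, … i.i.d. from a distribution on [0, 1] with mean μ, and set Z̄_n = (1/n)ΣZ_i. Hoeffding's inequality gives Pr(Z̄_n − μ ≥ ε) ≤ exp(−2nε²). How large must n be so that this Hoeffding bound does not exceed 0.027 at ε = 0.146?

Require exp(−2nε²) ≤ 0.027, i.e. 2nε² ≥ ln(1/0.027) = 3.611918.
So n ≥ 3.611918 / (2·0.146²) = 84.723.
The smallest integer n is 85.

85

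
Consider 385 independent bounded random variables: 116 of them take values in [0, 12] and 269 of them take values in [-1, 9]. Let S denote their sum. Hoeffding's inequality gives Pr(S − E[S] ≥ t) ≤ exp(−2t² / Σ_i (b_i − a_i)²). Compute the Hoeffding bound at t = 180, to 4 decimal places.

0.2263

Σ(b_i − a_i)² = 116·12² + 269·10² = 43604.
Exponent = 2·180² / 43604 = 1.48610.
Bound = exp(−1.48610) = 0.22625.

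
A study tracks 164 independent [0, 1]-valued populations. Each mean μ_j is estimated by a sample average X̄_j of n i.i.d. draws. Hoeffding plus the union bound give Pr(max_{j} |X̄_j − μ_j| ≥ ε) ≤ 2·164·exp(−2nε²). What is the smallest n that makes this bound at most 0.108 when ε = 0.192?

Need 2·164·exp(−2nε²) ≤ 0.108, i.e. exp(−2nε²) ≤ 0.108/328.
So 2nε² ≥ ln(328/0.108) = 8.018638.
Hence n ≥ 8.018638/(2·0.192²) = 108.760.
The smallest integer n is 109.

109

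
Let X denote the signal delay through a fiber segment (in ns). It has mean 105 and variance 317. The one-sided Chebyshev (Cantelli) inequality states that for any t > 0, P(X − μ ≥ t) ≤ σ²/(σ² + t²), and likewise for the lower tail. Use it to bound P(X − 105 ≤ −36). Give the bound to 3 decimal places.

Here σ² = 317 and t = 36, so σ² + t² = 1613.
Cantelli's bound: 317/1613 = 0.1965.

0.197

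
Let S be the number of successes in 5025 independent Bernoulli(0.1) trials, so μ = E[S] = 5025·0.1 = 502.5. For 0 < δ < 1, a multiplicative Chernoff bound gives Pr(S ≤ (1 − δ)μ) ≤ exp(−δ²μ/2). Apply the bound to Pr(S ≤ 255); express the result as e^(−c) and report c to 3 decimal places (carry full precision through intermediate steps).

Write 255 = (1 − δ)μ, so δ = 1 − 255/502.5 = 0.4925373…
Then the exponent is δ²μ/2 = (μ − 255)²/(2μ) = 60.951493.

60.951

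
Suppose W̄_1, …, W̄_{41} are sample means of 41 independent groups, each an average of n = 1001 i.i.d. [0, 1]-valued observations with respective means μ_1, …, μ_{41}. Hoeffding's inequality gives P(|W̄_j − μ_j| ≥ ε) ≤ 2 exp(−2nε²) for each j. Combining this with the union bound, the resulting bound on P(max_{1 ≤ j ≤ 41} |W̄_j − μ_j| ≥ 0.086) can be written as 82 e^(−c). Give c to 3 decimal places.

Union bound over the 41 events: P(max_{1 ≤ j ≤ 41} |W̄_j − μ_j| ≥ 0.086) ≤ 41·2·exp(−2nε²) = 82 exp(−2·1001·0.086²).
So c = 2·1001·0.086² = 14.8068.

14.807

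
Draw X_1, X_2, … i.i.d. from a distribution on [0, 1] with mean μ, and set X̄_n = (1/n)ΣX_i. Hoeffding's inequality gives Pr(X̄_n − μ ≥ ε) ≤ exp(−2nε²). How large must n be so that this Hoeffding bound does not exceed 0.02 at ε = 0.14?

Require exp(−2nε²) ≤ 0.02, i.e. 2nε² ≥ ln(1/0.02) = 3.912023.
So n ≥ 3.912023 / (2·0.14²) = 99.797.
The smallest integer n is 100.

100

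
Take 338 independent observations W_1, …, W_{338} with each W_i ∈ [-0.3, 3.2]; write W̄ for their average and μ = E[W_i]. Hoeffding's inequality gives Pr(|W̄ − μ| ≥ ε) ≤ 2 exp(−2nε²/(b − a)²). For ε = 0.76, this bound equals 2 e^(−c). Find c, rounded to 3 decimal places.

31.874

c = 2nε²/(b − a)² = 2·338·0.76² / 3.5² = 31.8741.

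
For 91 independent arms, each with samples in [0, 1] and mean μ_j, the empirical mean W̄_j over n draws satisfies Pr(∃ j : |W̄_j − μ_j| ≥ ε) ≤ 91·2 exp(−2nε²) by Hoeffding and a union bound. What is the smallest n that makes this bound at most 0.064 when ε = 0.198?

Need 2·91·exp(−2nε²) ≤ 0.064, i.e. exp(−2nε²) ≤ 0.064/182.
So 2nε² ≥ ln(182/0.064) = 7.952879.
Hence n ≥ 7.952879/(2·0.198²) = 101.429.
The smallest integer n is 102.

102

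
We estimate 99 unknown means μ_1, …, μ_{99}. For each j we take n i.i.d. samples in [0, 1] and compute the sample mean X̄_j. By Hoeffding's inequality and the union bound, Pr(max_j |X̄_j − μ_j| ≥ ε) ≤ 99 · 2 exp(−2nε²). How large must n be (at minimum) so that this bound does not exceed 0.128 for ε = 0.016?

Need 2·99·exp(−2nε²) ≤ 0.128, i.e. exp(−2nε²) ≤ 0.128/198.
So 2nε² ≥ ln(198/0.128) = 7.343992.
Hence n ≥ 7.343992/(2·0.016²) = 14343.734.
The smallest integer n is 14344.

14344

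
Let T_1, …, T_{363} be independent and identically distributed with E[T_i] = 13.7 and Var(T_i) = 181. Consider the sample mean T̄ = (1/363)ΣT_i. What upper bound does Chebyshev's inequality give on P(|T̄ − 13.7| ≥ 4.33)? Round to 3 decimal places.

Var(T̄) = Var(T_i)/n = 181/363 = 0.49862.
Chebyshev: P(|T̄ − 13.7| ≥ 4.33) ≤ Var(T̄)/(4.33)² = 181/(363·4.33²) = 0.0266.

0.027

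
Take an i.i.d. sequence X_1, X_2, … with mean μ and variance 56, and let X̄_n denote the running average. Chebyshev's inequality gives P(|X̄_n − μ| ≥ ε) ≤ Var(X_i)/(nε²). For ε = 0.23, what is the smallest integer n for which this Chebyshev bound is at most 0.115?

9206

Require 56/(n·0.23²) ≤ 0.115, i.e. n ≥ 56/(0.115·0.23²) = 9205.227.
The smallest integer n is 9206.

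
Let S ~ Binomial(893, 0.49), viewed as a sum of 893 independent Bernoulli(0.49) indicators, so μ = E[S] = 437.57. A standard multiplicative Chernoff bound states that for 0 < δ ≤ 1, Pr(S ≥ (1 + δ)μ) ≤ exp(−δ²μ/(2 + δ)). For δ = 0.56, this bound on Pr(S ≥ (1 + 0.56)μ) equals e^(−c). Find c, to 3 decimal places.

53.602

c = δ²μ/(2 + δ) = 0.56²·437.57/(2 + 0.56) = 53.6023.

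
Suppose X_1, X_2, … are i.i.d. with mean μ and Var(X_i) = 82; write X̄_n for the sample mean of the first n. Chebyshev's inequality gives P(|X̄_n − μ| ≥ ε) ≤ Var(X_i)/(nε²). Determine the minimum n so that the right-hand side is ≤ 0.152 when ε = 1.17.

395

Require 82/(n·1.17²) ≤ 0.152, i.e. n ≥ 82/(0.152·1.17²) = 394.093.
The smallest integer n is 395.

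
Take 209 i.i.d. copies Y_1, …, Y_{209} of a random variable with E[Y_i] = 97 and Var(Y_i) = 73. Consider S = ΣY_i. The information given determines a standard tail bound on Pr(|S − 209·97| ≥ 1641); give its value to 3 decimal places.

With mean and variance of each term known, Chebyshev's inequality bounds the deviation of the sum (or sample mean).
Var(S) = n·Var(Y_i) = 209·73 = 15257.
Chebyshev: Pr(|S − 209·97| ≥ 1641) ≤ Var(S)/1641² = 15257/2692881 = 0.0057.

0.006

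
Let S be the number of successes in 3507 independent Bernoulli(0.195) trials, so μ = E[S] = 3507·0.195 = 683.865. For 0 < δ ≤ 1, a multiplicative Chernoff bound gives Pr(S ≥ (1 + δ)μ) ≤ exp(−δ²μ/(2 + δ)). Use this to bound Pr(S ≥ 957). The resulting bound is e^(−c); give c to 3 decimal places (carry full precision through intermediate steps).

Write 957 = (1 + δ)μ, so δ = 957/683.865 − 1 = 0.399399…
Then the exponent is δ²μ/(2 + δ) = (957 − μ)² / (μ·(2 + δ)) = 45.465488.

45.465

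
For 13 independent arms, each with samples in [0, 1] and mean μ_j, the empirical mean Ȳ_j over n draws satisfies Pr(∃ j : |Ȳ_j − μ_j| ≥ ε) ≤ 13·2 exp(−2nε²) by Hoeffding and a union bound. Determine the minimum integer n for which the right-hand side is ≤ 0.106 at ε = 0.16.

108

Need 2·13·exp(−2nε²) ≤ 0.106, i.e. exp(−2nε²) ≤ 0.106/26.
So 2nε² ≥ ln(26/0.106) = 5.502413.
Hence n ≥ 5.502413/(2·0.16²) = 107.469.
The smallest integer n is 108.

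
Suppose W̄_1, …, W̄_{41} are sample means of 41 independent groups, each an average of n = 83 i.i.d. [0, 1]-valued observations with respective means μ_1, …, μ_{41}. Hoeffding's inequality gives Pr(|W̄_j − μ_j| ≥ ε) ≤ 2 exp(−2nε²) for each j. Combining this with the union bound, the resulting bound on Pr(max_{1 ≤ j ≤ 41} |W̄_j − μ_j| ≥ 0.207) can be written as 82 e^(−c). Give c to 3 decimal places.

Union bound over the 41 events: Pr(max_{1 ≤ j ≤ 41} |W̄_j − μ_j| ≥ 0.207) ≤ 41·2·exp(−2nε²) = 82 exp(−2·83·0.207²).
So c = 2·83·0.207² = 7.1129.

7.113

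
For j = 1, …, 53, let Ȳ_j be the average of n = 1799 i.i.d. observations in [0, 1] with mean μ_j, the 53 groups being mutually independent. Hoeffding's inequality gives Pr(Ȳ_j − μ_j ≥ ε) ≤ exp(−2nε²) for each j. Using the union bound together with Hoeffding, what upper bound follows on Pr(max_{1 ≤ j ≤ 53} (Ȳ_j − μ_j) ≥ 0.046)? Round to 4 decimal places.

Per-experiment Hoeffding bound: exp(−2·1799·0.046²) = exp(−7.61337) = 0.00049381.
Union bound over 53 events: 53·0.00049381 = 0.02617.

0.0262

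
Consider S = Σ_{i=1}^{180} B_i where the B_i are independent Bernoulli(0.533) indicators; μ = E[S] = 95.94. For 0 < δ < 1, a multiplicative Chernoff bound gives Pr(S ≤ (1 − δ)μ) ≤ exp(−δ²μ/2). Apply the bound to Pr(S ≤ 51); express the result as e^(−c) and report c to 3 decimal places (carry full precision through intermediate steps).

10.525

Write 51 = (1 − δ)μ, so δ = 1 − 51/95.94 = 0.4684178…
Then the exponent is δ²μ/2 = (μ − 51)²/(2μ) = 10.525347.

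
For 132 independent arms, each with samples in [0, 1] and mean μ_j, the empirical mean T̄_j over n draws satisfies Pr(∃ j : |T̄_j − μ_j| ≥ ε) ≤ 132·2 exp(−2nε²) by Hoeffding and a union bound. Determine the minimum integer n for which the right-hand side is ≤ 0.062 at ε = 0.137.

Need 2·132·exp(−2nε²) ≤ 0.062, i.e. exp(−2nε²) ≤ 0.062/264.
So 2nε² ≥ ln(264/0.062) = 8.356570.
Hence n ≥ 8.356570/(2·0.137²) = 222.616.
The smallest integer n is 223.

223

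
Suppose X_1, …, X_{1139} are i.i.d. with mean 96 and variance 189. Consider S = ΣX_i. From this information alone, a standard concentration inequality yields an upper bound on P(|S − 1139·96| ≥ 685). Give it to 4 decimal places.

With mean and variance of each term known, Chebyshev's inequality bounds the deviation of the sum (or sample mean).
Var(S) = n·Var(X_i) = 1139·189 = 215271.
Chebyshev: P(|S − 1139·96| ≥ 685) ≤ Var(S)/685² = 215271/469225 = 0.4588.

0.4588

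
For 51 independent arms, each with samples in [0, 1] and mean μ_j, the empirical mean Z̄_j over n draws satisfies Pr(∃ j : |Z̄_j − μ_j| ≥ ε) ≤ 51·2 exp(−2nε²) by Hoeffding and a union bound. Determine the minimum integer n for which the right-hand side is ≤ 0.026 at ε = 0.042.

2346

Need 2·51·exp(−2nε²) ≤ 0.026, i.e. exp(−2nε²) ≤ 0.026/102.
So 2nε² ≥ ln(102/0.026) = 8.274632.
Hence n ≥ 8.274632/(2·0.042²) = 2345.417.
The smallest integer n is 2346.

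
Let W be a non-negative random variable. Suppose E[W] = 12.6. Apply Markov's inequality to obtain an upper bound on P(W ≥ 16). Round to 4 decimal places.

0.7875

Markov's inequality: for a non-negative random variable, P(W ≥ a) ≤ E[W]/a.
Here E[W] = 12.6 and a = 16, so the bound is 12.6/16 = 0.7875.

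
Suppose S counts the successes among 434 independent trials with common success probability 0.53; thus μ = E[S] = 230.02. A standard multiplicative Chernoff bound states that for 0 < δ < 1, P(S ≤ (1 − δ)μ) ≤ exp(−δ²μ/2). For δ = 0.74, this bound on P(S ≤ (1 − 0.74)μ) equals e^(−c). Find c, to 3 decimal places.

c = δ²μ/2 = 0.74²·230.02/2 = 62.9795.

62.979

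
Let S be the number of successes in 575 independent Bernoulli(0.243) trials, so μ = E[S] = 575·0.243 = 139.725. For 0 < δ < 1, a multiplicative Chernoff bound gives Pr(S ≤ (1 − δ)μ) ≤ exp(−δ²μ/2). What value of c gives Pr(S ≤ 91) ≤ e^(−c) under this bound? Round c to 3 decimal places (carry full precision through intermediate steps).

Write 91 = (1 − δ)μ, so δ = 1 − 91/139.725 = 0.3487207…
Then the exponent is δ²μ/2 = (μ − 91)²/(2μ) = 8.495708.

8.496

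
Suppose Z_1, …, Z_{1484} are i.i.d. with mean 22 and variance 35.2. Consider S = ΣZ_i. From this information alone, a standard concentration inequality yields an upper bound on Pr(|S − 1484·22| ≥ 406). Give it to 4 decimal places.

With mean and variance of each term known, Chebyshev's inequality bounds the deviation of the sum (or sample mean).
Var(S) = n·Var(Z_i) = 1484·35.2 = 52236.8.
Chebyshev: Pr(|S − 1484·22| ≥ 406) ≤ Var(S)/406² = 52236.8/164836 = 0.3169.

0.3169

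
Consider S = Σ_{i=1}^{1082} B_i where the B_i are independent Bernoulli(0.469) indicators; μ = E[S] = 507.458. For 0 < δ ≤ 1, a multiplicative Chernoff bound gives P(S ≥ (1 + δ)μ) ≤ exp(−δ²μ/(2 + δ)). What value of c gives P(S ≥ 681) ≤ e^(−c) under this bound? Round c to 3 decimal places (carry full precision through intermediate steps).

25.341

Write 681 = (1 + δ)μ, so δ = 681/507.458 − 1 = 0.341983…
Then the exponent is δ²μ/(2 + δ) = (681 − μ)² / (μ·(2 + δ)) = 25.341094.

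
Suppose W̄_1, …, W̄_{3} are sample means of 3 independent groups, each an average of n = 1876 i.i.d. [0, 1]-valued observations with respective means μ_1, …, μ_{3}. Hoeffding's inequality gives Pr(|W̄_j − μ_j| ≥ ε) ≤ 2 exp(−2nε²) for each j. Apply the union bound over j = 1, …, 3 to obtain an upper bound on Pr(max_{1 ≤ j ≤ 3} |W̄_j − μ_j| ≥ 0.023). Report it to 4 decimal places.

0.8244

Per-experiment Hoeffding bound: 2·exp(−2·1876·0.023²) = 2·exp(−1.98481) = 0.27481.
Union bound over 3 events: 3·0.27481 = 0.82444.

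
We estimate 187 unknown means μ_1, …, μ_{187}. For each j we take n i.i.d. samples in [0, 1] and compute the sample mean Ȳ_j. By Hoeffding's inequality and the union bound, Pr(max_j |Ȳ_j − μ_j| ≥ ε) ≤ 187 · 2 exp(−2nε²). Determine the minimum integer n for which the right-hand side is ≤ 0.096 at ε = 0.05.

1654

Need 2·187·exp(−2nε²) ≤ 0.096, i.e. exp(−2nε²) ≤ 0.096/374.
So 2nε² ≥ ln(374/0.096) = 8.267663.
Hence n ≥ 8.267663/(2·0.05²) = 1653.533.
The smallest integer n is 1654.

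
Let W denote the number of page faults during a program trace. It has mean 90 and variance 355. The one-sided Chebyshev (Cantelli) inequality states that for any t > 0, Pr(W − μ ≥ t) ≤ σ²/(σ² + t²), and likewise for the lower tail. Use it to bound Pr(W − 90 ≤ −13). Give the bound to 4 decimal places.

0.6775

Here σ² = 355 and t = 13, so σ² + t² = 524.
Cantelli's bound: 355/524 = 0.6775.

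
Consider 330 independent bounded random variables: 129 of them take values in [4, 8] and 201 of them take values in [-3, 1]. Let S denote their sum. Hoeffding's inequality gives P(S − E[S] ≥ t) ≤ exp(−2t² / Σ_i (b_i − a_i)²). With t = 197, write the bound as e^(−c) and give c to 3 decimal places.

14.700

Σ(b_i − a_i)² = 129·4² + 201·4² = 5280.
c = 2t² / 5280 = 2·197² / 5280 = 14.7004.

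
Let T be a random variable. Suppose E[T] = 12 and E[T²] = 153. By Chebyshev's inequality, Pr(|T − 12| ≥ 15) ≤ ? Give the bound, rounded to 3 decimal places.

0.040

Var(T) = E[T²] − (E[T])² = 153 − 144 = 9.
Chebyshev's inequality: Pr(|T − μ| ≥ t) ≤ Var(T)/t² = 9/225 = 0.0400.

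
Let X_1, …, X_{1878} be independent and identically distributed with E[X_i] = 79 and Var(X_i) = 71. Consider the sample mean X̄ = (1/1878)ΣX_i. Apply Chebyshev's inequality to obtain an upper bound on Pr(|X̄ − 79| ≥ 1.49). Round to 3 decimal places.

Var(X̄) = Var(X_i)/n = 71/1878 = 0.037806.
Chebyshev: Pr(|X̄ − 79| ≥ 1.49) ≤ Var(X̄)/(1.49)² = 71/(1878·1.49²) = 0.0170.

0.017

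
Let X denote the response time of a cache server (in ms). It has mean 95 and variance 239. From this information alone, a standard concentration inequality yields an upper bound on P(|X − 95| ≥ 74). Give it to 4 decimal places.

0.0436

Mean and variance are known, so Chebyshev's inequality applies.
Chebyshev: P(|X − μ| ≥ t) ≤ Var(X)/t².
Bound = 239 / 5476 = 0.0436.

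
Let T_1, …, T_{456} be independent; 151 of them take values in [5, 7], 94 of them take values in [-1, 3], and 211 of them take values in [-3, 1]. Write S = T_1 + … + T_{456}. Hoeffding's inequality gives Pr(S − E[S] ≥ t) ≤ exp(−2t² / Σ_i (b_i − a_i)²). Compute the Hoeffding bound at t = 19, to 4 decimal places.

Σ(b_i − a_i)² = 151·2² + 94·4² + 211·4² = 5484.
Exponent = 2·19² / 5484 = 0.13166.
Bound = exp(−0.13166) = 0.87664.

0.8766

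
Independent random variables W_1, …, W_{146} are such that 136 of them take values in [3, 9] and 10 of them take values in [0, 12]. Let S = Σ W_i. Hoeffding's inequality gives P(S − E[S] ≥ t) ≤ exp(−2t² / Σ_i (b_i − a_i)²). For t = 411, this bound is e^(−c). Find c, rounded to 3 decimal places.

Σ(b_i − a_i)² = 136·6² + 10·12² = 6336.
c = 2t² / 6336 = 2·411² / 6336 = 53.3210.

53.321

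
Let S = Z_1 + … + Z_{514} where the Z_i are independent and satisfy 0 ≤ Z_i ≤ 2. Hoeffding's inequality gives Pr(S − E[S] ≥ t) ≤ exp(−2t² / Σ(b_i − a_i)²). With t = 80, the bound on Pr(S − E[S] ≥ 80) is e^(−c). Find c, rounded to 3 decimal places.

Σ(b_i − a_i)² = 514·(2)² = 2056.
c = 2t²/2056 = 2·80²/2056 = 6.2257.

6.226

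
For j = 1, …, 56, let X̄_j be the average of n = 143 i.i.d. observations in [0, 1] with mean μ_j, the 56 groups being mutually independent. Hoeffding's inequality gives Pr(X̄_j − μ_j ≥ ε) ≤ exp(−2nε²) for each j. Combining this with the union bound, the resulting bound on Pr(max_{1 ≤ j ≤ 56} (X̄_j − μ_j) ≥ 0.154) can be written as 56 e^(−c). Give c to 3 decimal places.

6.783

Union bound over the 56 events: Pr(max_{1 ≤ j ≤ 56} (X̄_j − μ_j) ≥ 0.154) ≤ 56·exp(−2nε²) = 56 exp(−2·143·0.154²).
So c = 2·143·0.154² = 6.7828.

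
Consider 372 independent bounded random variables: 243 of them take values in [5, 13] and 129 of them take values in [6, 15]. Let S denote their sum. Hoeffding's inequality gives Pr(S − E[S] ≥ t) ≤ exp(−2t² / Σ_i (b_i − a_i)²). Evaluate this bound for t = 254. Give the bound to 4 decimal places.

0.0070

Σ(b_i − a_i)² = 243·8² + 129·9² = 26001.
Exponent = 2·254² / 26001 = 4.96258.
Bound = exp(−4.96258) = 0.00699.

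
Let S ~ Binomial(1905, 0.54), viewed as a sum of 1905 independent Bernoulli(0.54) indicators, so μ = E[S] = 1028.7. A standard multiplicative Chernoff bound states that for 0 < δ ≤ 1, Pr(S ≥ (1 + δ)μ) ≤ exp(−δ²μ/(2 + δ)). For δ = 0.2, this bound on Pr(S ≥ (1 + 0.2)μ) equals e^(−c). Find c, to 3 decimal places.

c = δ²μ/(2 + δ) = 0.2²·1028.7/(2 + 0.2) = 18.7036.

18.704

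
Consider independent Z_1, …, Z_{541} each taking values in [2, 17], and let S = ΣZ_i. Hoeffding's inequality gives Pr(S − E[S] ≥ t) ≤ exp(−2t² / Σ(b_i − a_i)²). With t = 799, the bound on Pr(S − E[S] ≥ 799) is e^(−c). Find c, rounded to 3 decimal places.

10.489

Σ(b_i − a_i)² = 541·(15)² = 121725.
c = 2t²/121725 = 2·799²/121725 = 10.4892.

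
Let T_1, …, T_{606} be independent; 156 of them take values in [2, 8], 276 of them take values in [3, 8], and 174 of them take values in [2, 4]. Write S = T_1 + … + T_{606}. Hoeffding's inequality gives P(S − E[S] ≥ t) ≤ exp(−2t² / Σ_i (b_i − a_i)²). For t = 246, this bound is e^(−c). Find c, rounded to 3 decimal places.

Σ(b_i − a_i)² = 156·6² + 276·5² + 174·2² = 13212.
c = 2t² / 13212 = 2·246² / 13212 = 9.1608.

9.161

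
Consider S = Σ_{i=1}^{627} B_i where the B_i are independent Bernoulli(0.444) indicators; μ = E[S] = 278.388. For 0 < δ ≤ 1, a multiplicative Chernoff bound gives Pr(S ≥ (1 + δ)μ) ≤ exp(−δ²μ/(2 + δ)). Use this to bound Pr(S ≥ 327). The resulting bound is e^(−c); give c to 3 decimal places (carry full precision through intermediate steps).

3.903

Write 327 = (1 + δ)μ, so δ = 327/278.388 − 1 = 0.1746196…
Then the exponent is δ²μ/(2 + δ) = (327 − μ)² / (μ·(2 + δ)) = 3.903491.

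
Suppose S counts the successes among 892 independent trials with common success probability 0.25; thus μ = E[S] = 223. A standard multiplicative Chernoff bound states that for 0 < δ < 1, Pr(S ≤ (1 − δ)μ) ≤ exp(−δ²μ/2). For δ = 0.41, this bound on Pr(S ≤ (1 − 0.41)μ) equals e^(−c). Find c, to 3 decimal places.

c = δ²μ/2 = 0.41²·223/2 = 18.7431.

18.743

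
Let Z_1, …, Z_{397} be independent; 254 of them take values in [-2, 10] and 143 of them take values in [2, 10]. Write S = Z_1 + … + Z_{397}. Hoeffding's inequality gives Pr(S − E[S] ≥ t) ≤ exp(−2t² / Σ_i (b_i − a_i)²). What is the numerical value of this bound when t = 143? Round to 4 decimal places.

Σ(b_i − a_i)² = 254·12² + 143·8² = 45728.
Exponent = 2·143² / 45728 = 0.89438.
Bound = exp(−0.89438) = 0.40886.

0.4089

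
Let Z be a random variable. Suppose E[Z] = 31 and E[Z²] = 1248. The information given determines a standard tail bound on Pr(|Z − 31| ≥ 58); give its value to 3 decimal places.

0.085

The first two moments determine the variance, so Chebyshev's inequality is the sharpest standard bound available.
Var(Z) = E[Z²] − (E[Z])² = 1248 − 961 = 287.
Chebyshev's inequality: Pr(|Z − μ| ≥ t) ≤ Var(Z)/t² = 287/3364 = 0.0853.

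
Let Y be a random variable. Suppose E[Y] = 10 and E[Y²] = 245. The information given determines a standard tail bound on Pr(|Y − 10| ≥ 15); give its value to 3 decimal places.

The first two moments determine the variance, so Chebyshev's inequality is the sharpest standard bound available.
Var(Y) = E[Y²] − (E[Y])² = 245 − 100 = 145.
Chebyshev's inequality: Pr(|Y − μ| ≥ t) ≤ Var(Y)/t² = 145/225 = 0.6444.

0.644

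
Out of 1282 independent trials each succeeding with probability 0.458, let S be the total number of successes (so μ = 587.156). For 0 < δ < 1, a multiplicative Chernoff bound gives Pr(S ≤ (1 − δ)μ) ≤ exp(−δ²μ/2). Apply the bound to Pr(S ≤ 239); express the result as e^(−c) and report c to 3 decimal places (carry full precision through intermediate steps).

Write 239 = (1 − δ)μ, so δ = 1 − 239/587.156 = 0.5929532…
Then the exponent is δ²μ/2 = (μ − 239)²/(2μ) = 103.220099.

103.220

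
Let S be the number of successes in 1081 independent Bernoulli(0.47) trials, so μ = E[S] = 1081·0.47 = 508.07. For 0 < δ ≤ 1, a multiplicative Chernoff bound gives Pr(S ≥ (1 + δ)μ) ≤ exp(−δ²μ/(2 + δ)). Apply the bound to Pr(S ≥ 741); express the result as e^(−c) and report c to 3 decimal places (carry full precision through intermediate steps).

43.437

Write 741 = (1 + δ)μ, so δ = 741/508.07 − 1 = 0.4584604…
Then the exponent is δ²μ/(2 + δ) = (741 − μ)² / (μ·(2 + δ)) = 43.437425.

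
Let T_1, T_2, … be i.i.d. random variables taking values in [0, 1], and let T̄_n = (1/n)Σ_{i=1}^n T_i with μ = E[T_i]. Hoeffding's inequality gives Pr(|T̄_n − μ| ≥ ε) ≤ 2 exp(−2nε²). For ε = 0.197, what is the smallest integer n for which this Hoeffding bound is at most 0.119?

37

Require 2·exp(−2nε²) ≤ 0.119, i.e. 2nε² ≥ ln(2/0.119) = 2.821779.
So n ≥ 2.821779 / (2·0.197²) = 36.355.
The smallest integer n is 37.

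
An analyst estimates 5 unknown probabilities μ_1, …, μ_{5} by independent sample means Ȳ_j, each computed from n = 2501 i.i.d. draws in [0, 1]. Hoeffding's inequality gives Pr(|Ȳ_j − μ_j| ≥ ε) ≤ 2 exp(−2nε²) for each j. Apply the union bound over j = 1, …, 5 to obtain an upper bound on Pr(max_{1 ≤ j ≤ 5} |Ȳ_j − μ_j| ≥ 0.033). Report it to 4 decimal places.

Per-experiment Hoeffding bound: 2·exp(−2·2501·0.033²) = 2·exp(−5.44718) = 0.0086169.
Union bound over 5 events: 5·0.0086169 = 0.04308.

0.0431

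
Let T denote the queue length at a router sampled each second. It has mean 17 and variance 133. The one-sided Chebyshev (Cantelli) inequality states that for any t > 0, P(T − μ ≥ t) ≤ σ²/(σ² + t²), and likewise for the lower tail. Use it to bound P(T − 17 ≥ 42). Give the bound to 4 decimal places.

0.0701

Here σ² = 133 and t = 42, so σ² + t² = 1897.
Cantelli's bound: 133/1897 = 0.0701.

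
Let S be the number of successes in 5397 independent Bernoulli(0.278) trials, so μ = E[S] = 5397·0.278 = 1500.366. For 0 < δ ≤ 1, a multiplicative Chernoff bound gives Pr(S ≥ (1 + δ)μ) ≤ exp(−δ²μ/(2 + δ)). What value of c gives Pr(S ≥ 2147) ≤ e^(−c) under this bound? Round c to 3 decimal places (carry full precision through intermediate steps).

114.640

Write 2147 = (1 + δ)μ, so δ = 2147/1500.366 − 1 = 0.4309842…
Then the exponent is δ²μ/(2 + δ) = (2147 − μ)² / (μ·(2 + δ)) = 114.640409.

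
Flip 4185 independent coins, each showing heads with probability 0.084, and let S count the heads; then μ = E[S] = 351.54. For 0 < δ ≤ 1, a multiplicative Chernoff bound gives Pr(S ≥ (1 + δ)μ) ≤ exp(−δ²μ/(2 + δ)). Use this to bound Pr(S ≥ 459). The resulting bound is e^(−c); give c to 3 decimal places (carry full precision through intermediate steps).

Write 459 = (1 + δ)μ, so δ = 459/351.54 − 1 = 0.3056836…
Then the exponent is δ²μ/(2 + δ) = (459 − μ)² / (μ·(2 + δ)) = 14.246862.

14.247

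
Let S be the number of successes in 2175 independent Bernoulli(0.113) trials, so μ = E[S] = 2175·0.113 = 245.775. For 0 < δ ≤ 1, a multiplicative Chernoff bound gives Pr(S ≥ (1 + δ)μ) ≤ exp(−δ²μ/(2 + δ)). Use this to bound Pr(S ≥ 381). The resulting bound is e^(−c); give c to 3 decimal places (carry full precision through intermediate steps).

29.174

Write 381 = (1 + δ)μ, so δ = 381/245.775 − 1 = 0.5501984…
Then the exponent is δ²μ/(2 + δ) = (381 − μ)² / (μ·(2 + δ)) = 29.174426.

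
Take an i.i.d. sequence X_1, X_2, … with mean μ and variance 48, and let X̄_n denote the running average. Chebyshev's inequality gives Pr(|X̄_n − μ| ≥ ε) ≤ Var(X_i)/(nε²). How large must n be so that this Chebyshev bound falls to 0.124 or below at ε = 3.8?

27

Require 48/(n·3.8²) ≤ 0.124, i.e. n ≥ 48/(0.124·3.8²) = 26.807.
The smallest integer n is 27.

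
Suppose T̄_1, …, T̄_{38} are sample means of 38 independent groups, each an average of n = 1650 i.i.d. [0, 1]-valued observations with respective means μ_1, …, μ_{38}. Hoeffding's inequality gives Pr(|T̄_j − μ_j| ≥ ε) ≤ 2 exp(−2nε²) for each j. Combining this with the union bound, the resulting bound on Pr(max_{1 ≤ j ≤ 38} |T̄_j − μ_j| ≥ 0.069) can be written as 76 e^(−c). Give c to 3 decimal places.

Union bound over the 38 events: Pr(max_{1 ≤ j ≤ 38} |T̄_j − μ_j| ≥ 0.069) ≤ 38·2·exp(−2nε²) = 76 exp(−2·1650·0.069²).
So c = 2·1650·0.069² = 15.7113.

15.711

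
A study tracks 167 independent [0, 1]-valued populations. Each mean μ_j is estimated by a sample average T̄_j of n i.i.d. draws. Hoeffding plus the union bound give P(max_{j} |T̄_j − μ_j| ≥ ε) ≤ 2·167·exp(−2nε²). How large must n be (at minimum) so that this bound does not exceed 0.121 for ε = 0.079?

635

Need 2·167·exp(−2nε²) ≤ 0.121, i.e. exp(−2nε²) ≤ 0.121/334.
So 2nε² ≥ ln(334/0.121) = 7.923106.
Hence n ≥ 7.923106/(2·0.079²) = 634.763.
The smallest integer n is 635.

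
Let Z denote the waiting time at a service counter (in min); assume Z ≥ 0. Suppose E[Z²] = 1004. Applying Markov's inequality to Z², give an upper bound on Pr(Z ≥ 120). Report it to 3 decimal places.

0.070

Since Z ≥ 0, the event {Z ≥ 120} is the same as {Z² ≥ 14400}.
Markov's inequality applied to Z² gives Pr(Z² ≥ 14400) ≤ E[Z²]/14400 = 1004/14400 = 0.0697.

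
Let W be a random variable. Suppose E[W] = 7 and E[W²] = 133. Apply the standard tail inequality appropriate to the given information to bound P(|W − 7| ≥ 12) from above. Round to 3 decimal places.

The first two moments determine the variance, so Chebyshev's inequality is the sharpest standard bound available.
Var(W) = E[W²] − (E[W])² = 133 − 49 = 84.
Chebyshev's inequality: P(|W − μ| ≥ t) ≤ Var(W)/t² = 84/144 = 0.5833.

0.583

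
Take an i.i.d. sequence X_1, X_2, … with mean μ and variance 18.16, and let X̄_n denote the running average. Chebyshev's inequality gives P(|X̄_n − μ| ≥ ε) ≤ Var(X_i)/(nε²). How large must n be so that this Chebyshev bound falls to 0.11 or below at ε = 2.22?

Require 18.16/(n·2.22²) ≤ 0.11, i.e. n ≥ 18.16/(0.11·2.22²) = 33.498.
The smallest integer n is 34.

34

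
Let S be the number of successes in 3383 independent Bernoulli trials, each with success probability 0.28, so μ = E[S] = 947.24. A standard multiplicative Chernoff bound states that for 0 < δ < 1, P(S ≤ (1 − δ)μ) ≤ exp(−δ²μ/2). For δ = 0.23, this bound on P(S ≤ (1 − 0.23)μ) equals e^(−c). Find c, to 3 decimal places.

25.054

c = δ²μ/2 = 0.23²·947.24/2 = 25.0545.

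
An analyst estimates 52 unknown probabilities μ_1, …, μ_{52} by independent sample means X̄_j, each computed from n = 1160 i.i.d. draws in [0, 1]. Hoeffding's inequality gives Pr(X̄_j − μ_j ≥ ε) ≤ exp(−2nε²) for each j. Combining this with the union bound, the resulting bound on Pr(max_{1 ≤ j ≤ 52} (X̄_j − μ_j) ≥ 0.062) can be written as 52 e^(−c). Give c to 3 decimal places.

Union bound over the 52 events: Pr(max_{1 ≤ j ≤ 52} (X̄_j − μ_j) ≥ 0.062) ≤ 52·exp(−2nε²) = 52 exp(−2·1160·0.062²).
So c = 2·1160·0.062² = 8.9181.

8.918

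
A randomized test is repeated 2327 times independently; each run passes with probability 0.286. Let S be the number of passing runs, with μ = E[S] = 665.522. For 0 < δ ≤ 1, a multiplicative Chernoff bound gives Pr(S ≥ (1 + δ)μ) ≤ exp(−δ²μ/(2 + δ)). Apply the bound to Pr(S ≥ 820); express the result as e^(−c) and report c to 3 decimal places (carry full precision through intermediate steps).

16.064

Write 820 = (1 + δ)μ, so δ = 820/665.522 − 1 = 0.2321155…
Then the exponent is δ²μ/(2 + δ) = (820 − μ)² / (μ·(2 + δ)) = 16.064018.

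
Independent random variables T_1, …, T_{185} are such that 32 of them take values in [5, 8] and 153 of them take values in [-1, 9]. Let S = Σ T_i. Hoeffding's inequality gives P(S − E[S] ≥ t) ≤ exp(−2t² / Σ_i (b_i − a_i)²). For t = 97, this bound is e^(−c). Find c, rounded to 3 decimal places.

1.207

Σ(b_i − a_i)² = 32·3² + 153·10² = 15588.
c = 2t² / 15588 = 2·97² / 15588 = 1.2072.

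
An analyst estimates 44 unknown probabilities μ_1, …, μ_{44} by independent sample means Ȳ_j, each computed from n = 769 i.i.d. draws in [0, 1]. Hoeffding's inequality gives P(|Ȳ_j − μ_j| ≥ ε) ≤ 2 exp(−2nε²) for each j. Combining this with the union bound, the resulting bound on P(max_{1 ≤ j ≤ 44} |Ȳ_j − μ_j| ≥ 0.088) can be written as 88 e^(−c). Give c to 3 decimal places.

11.910

Union bound over the 44 events: P(max_{1 ≤ j ≤ 44} |Ȳ_j − μ_j| ≥ 0.088) ≤ 44·2·exp(−2nε²) = 88 exp(−2·769·0.088²).
So c = 2·769·0.088² = 11.9103.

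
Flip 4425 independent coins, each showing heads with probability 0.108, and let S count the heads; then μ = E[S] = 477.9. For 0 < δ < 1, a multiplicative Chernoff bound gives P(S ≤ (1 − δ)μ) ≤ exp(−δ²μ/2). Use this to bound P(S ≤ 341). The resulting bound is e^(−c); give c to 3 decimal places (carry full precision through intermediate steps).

Write 341 = (1 − δ)μ, so δ = 1 − 341/477.9 = 0.2864616…
Then the exponent is δ²μ/2 = (μ − 341)²/(2μ) = 19.608297.

19.608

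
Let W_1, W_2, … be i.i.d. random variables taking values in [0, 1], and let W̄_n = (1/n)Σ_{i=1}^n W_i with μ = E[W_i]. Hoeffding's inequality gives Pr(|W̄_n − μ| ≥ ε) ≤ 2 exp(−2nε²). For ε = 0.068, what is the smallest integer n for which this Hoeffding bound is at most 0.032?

Require 2·exp(−2nε²) ≤ 0.032, i.e. 2nε² ≥ ln(2/0.032) = 4.135167.
So n ≥ 4.135167 / (2·0.068²) = 447.142.
The smallest integer n is 448.

448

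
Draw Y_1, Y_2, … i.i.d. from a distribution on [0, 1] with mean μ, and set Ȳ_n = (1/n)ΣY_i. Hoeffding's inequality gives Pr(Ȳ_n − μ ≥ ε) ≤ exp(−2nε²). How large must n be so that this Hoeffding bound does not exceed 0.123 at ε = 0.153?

Require exp(−2nε²) ≤ 0.123, i.e. 2nε² ≥ ln(1/0.123) = 2.095571.
So n ≥ 2.095571 / (2·0.153²) = 44.760.
The smallest integer n is 45.

45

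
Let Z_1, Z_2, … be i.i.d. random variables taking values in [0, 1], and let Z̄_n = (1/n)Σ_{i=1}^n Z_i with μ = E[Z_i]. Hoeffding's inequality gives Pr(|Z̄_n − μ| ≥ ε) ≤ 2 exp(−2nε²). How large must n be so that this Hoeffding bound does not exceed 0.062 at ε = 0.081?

265

Require 2·exp(−2nε²) ≤ 0.062, i.e. 2nε² ≥ ln(2/0.062) = 3.473768.
So n ≥ 3.473768 / (2·0.081²) = 264.729.
The smallest integer n is 265.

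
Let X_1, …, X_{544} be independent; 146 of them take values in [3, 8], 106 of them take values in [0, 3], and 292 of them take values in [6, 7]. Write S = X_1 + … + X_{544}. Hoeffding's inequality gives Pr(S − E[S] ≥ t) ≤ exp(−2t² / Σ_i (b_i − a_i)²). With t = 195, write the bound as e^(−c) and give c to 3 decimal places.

Σ(b_i − a_i)² = 146·5² + 106·3² + 292·1² = 4896.
c = 2t² / 4896 = 2·195² / 4896 = 15.5331.

15.533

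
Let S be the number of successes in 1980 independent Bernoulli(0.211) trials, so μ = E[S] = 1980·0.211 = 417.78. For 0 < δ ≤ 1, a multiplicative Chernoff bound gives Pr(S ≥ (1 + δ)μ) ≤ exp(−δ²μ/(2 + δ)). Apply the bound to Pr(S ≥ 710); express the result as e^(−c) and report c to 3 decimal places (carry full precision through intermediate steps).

75.717

Write 710 = (1 + δ)μ, so δ = 710/417.78 − 1 = 0.699459…
Then the exponent is δ²μ/(2 + δ) = (710 − μ)² / (μ·(2 + δ)) = 75.717364.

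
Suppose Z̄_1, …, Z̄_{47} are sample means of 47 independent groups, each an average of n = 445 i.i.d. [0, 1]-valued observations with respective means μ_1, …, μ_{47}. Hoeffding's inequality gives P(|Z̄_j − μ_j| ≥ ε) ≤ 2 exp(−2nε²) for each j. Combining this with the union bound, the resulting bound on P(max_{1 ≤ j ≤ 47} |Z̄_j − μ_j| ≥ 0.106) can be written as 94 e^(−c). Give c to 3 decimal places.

10.000

Union bound over the 47 events: P(max_{1 ≤ j ≤ 47} |Z̄_j − μ_j| ≥ 0.106) ≤ 47·2·exp(−2nε²) = 94 exp(−2·445·0.106²).
So c = 2·445·0.106² = 10.0000.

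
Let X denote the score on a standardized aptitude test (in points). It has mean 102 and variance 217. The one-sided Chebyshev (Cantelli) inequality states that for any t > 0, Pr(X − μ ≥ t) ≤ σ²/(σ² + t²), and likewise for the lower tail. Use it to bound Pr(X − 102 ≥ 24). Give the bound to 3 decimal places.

Here σ² = 217 and t = 24, so σ² + t² = 793.
Cantelli's bound: 217/793 = 0.2736.

0.274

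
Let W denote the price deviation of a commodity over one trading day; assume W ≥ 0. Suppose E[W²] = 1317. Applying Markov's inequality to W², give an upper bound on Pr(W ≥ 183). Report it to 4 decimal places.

0.0393

Since W ≥ 0, the event {W ≥ 183} is the same as {W² ≥ 33489}.
Markov's inequality applied to W² gives Pr(W² ≥ 33489) ≤ E[W²]/33489 = 1317/33489 = 0.0393.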